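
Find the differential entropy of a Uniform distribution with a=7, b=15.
2.0794 nats

We have X ~ Uniform(a=7, b=15).

The differential entropy measures the uncertainty or information content of the distribution.

For a Uniform distribution with a=7, b=15:
h(X) = 2.0794 nats

(In bits, this would be 3.0000 bits.)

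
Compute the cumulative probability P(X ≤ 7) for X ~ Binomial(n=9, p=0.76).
0.674994

We have X ~ Binomial(n=9, p=0.76).

The CDF gives us P(X ≤ k).

Using the CDF:
P(X ≤ 7) = 0.674994

This means there's approximately a 67.5% chance that X is at most 7.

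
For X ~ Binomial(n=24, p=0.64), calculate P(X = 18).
0.095079

We have X ~ Binomial(n=24, p=0.64).

For a Binomial distribution, the PMF gives us the probability of each outcome.

Using the PMF formula:
P(X = 18) = 0.095079

Rounded to 4 decimal places: 0.0951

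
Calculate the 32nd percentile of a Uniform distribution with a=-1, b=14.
3.8000

We have X ~ Uniform(a=-1, b=14).

We want to find x such that P(X ≤ x) = 0.32.

This is the 32nd percentile, which means 32% of values fall below this point.

Using the inverse CDF (quantile function):
x = F⁻¹(0.32) = 3.8000

Verification: P(X ≤ 3.8000) = 0.32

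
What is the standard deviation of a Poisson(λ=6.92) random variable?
2.6306

We have X ~ Poisson(λ=6.92).

For a Poisson distribution with λ=6.92:
σ = √Var(X) = 2.6306

The standard deviation is the square root of the variance.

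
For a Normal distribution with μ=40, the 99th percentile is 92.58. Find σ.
σ = 22.6020

For X ~ Normal(μ, σ), the p-th percentile satisfies x = μ + z_p × σ,
where z_p = Φ⁻¹(p) is the standard normal quantile.

Step 1: z_{0.99} = Φ⁻¹(0.99) = 2.3263

Step 2: Solve for σ:
92.58 = 40 + 2.3263 × σ
σ = (92.58 - 40) / 2.3263
σ = 52.58 / 2.3263
σ = 22.6020

Verification: μ + z × σ = 40 + 2.3263 × 22.6020 = 92.58 ✓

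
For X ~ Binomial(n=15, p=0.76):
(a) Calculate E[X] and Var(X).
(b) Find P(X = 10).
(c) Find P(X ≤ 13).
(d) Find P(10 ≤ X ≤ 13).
(a) E[X] = 11.4000, Var(X) = 2.7360
(b) P(X = 10) = 0.153726
(c) P(X ≤ 13) = 0.906486
(d) P(10 ≤ X ≤ 13) = 0.779246

We have X ~ Binomial(n=15, p=0.76).

(a) Moments:
E[X] = 11.4000
Var(X) = 2.7360
σ = √Var(X) = 1.6541

(b) Point probability using PMF:
P(X = 10) = 0.153726

(c) Cumulative probability using CDF:
P(X ≤ 13) = F(13) = 0.906486

(d) Range probability:
P(10 ≤ X ≤ 13) = P(X ≤ 13) - P(X ≤ 9)
                   = F(13) - F(9)
                   = 0.906486 - 0.127240
                   = 0.779246

This means approximately 77.9% of outcomes fall in the interval [10, 13].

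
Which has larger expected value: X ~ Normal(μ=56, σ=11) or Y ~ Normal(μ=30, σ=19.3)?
X has larger mean (56.0000 > 30.0000)

Compute the expected value for each distribution:

X ~ Normal(μ=56, σ=11):
E[X] = 56.0000

Y ~ Normal(μ=30, σ=19.3):
E[Y] = 30.0000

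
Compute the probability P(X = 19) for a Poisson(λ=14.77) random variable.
0.052312

We have X ~ Poisson(λ=14.77).

For a Poisson distribution, the PMF gives us the probability of each outcome.

Using the PMF formula:
P(X = 19) = 0.052312

Rounded to 4 decimal places: 0.0523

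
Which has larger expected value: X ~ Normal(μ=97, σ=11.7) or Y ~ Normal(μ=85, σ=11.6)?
X has larger mean (97.0000 > 85.0000)

Compute the expected value for each distribution:

X ~ Normal(μ=97, σ=11.7):
E[X] = 97.0000

Y ~ Normal(μ=85, σ=11.6):
E[Y] = 85.0000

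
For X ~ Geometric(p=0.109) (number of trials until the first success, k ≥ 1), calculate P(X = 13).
0.027287

We have X ~ Geometric(p=0.109) (number of trials until the first success, k ≥ 1).

For a Geometric distribution, the PMF gives us the probability of each outcome.

Using the PMF formula:
P(X = 13) = 0.027287

Rounded to 4 decimal places: 0.0273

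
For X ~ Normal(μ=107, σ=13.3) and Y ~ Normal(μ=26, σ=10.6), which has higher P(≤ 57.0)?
Y has higher probability (P(Y ≤ 57.0) = 0.9983 > P(X ≤ 57.0) = 0.0001)

Compute P(≤ 57.0) for each distribution:

X ~ Normal(μ=107, σ=13.3):
P(X ≤ 57.0) = 0.0001

Y ~ Normal(μ=26, σ=10.6):
P(Y ≤ 57.0) = 0.9983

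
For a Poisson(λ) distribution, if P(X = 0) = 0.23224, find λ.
λ = 1.4600

For a Poisson(λ) distribution, the PMF at 0 is:
P(X = 0) = λ^0 e^(-λ) / 0! = e^(-λ)

Given P(X = 0) = 0.23224:
e^(-λ) = 0.23224
-λ = ln(0.23224)
λ = -ln(0.23224) = 1.4600

Verification: e^(-1.4600) = 0.23224 ✓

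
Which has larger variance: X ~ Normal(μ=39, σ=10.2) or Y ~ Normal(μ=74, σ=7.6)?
X has larger variance (104.0400 > 57.7600)

Compute the variance for each distribution:

X ~ Normal(μ=39, σ=10.2):
Var(X) = 104.0400

Y ~ Normal(μ=74, σ=7.6):
Var(Y) = 57.7600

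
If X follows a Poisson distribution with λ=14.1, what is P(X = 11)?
0.082547

We have X ~ Poisson(λ=14.1).

For a Poisson distribution, the PMF gives us the probability of each outcome.

Using the PMF formula:
P(X = 11) = 0.082547

Rounded to 4 decimal places: 0.0825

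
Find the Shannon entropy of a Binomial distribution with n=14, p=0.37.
2.0077 nats

We have X ~ Binomial(n=14, p=0.37).

The Shannon entropy measures the uncertainty or information content of the distribution.

For a Binomial distribution with n=14, p=0.37:
H(X) = 2.0077 nats

(In bits, this would be 2.8964 bits.)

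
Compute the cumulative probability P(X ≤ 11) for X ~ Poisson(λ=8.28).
0.866812

We have X ~ Poisson(λ=8.28).

The CDF gives us P(X ≤ k).

Using the CDF:
P(X ≤ 11) = 0.866812

This means there's approximately a 86.7% chance that X is at most 11.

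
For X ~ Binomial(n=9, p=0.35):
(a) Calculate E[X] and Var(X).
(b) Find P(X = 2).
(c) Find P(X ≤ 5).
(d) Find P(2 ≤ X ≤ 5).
(a) E[X] = 3.1500, Var(X) = 2.0475
(b) P(X = 2) = 0.216188
(c) P(X ≤ 5) = 0.946412
(d) P(2 ≤ X ≤ 5) = 0.825327

We have X ~ Binomial(n=9, p=0.35).

(a) Moments:
E[X] = 3.1500
Var(X) = 2.0475
σ = √Var(X) = 1.4309

(b) Point probability using PMF:
P(X = 2) = 0.216188

(c) Cumulative probability using CDF:
P(X ≤ 5) = F(5) = 0.946412

(d) Range probability:
P(2 ≤ X ≤ 5) = P(X ≤ 5) - P(X ≤ 1)
                   = F(5) - F(1)
                   = 0.946412 - 0.121085
                   = 0.825327

This means approximately 82.5% of outcomes fall in the interval [2, 5].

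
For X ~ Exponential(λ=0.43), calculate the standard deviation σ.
2.3256

We have X ~ Exponential(λ=0.43).

For an Exponential distribution with λ=0.43:
σ = √Var(X) = 2.3256

The standard deviation is the square root of the variance.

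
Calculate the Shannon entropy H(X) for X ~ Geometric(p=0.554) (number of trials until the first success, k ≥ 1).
1.2406 nats

We have X ~ Geometric(p=0.554) (number of trials until the first success, k ≥ 1).

The Shannon entropy measures the uncertainty or information content of the distribution.

For a Geometric distribution with p=0.554 (number of trials until the first success, k ≥ 1):
H(X) = 1.2406 nats

(In bits, this would be 1.7898 bits.)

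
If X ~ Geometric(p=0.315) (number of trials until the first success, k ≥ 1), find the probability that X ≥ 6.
0.150818

We have X ~ Geometric(p=0.315) (number of trials until the first success, k ≥ 1).

For discrete distributions, P(X ≥ 6) = 1 - P(X ≤ 5).

P(X ≤ 5) = 0.849182
P(X ≥ 6) = 1 - 0.849182 = 0.150818

So there's approximately a 15.1% chance that X is at least 6.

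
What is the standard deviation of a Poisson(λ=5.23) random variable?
2.2869

We have X ~ Poisson(λ=5.23).

For a Poisson distribution with λ=5.23:
σ = √Var(X) = 2.2869

The standard deviation is the square root of the variance.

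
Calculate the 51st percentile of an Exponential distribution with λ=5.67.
0.1258

We have X ~ Exponential(λ=5.67).

We want to find x such that P(X ≤ x) = 0.51.

This is the 51st percentile, which means 51% of values fall below this point.

Using the inverse CDF (quantile function):
x = F⁻¹(0.51) = 0.1258

Verification: P(X ≤ 0.1258) = 0.51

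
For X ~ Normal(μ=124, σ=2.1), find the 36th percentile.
123.2472

We have X ~ Normal(μ=124, σ=2.1).

We want to find x such that P(X ≤ x) = 0.36.

This is the 36th percentile, which means 36% of values fall below this point.

Using the inverse CDF (quantile function):
x = F⁻¹(0.36) = 123.2472

Verification: P(X ≤ 123.2472) = 0.36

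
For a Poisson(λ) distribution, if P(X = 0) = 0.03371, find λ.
λ = 3.3900

For a Poisson(λ) distribution, the PMF at 0 is:
P(X = 0) = λ^0 e^(-λ) / 0! = e^(-λ)

Given P(X = 0) = 0.03371:
e^(-λ) = 0.03371
-λ = ln(0.03371)
λ = -ln(0.03371) = 3.3900

Verification: e^(-3.3900) = 0.03371 ✓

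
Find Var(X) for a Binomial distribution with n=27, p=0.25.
5.0625

We have X ~ Binomial(n=27, p=0.25).

For a Binomial distribution with n=27, p=0.25:
Var(X) = 5.0625

The variance measures the spread of the distribution around the mean.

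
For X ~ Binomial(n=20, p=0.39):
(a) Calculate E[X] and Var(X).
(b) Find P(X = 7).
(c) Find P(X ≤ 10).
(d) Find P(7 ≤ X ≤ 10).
(a) E[X] = 7.8000, Var(X) = 4.7580
(b) P(X = 7) = 0.172248
(c) P(X ≤ 10) = 0.891031
(d) P(7 ≤ X ≤ 10) = 0.611039

We have X ~ Binomial(n=20, p=0.39).

(a) Moments:
E[X] = 7.8000
Var(X) = 4.7580
σ = √Var(X) = 2.1813

(b) Point probability using PMF:
P(X = 7) = 0.172248

(c) Cumulative probability using CDF:
P(X ≤ 10) = F(10) = 0.891031

(d) Range probability:
P(7 ≤ X ≤ 10) = P(X ≤ 10) - P(X ≤ 6)
                   = F(10) - F(6)
                   = 0.891031 - 0.279992
                   = 0.611039

This means approximately 61.1% of outcomes fall in the interval [7, 10].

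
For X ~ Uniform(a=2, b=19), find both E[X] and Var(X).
E[X] = 10.5000, Var(X) = 24.0833

We have X ~ Uniform(a=2, b=19).

For a Uniform distribution with a=2, b=19:

Expected value:
E[X] = 10.5000

Variance:
Var(X) = 24.0833

Standard deviation:
σ = √Var(X) = 4.9075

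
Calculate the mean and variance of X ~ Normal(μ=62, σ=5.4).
E[X] = 62.0000, Var(X) = 29.1600

We have X ~ Normal(μ=62, σ=5.4).

For a Normal distribution with μ=62, σ=5.4:

Expected value:
E[X] = 62.0000

Variance:
Var(X) = 29.1600

Standard deviation:
σ = √Var(X) = 5.4000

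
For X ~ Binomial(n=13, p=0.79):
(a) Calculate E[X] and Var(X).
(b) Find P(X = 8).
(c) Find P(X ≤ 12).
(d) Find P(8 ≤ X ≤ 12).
(a) E[X] = 10.2700, Var(X) = 2.1567
(b) P(X = 8) = 0.079743
(c) P(X ≤ 12) = 0.953318
(d) P(8 ≤ X ≤ 12) = 0.915797

We have X ~ Binomial(n=13, p=0.79).

(a) Moments:
E[X] = 10.2700
Var(X) = 2.1567
σ = √Var(X) = 1.4686

(b) Point probability using PMF:
P(X = 8) = 0.079743

(c) Cumulative probability using CDF:
P(X ≤ 12) = F(12) = 0.953318

(d) Range probability:
P(8 ≤ X ≤ 12) = P(X ≤ 12) - P(X ≤ 7)
                   = F(12) - F(7)
                   = 0.953318 - 0.037521
                   = 0.915797

This means approximately 91.6% of outcomes fall in the interval [8, 12].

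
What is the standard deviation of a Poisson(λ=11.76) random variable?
3.4293

We have X ~ Poisson(λ=11.76).

For a Poisson distribution with λ=11.76:
σ = √Var(X) = 3.4293

The standard deviation is the square root of the variance.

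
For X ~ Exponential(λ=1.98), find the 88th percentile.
1.0708

We have X ~ Exponential(λ=1.98).

We want to find x such that P(X ≤ x) = 0.88.

This is the 88th percentile, which means 88% of values fall below this point.

Using the inverse CDF (quantile function):
x = F⁻¹(0.88) = 1.0708

Verification: P(X ≤ 1.0708) = 0.88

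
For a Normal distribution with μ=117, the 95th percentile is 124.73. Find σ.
σ = 4.6995

For X ~ Normal(μ, σ), the p-th percentile satisfies x = μ + z_p × σ,
where z_p = Φ⁻¹(p) is the standard normal quantile.

Step 1: z_{0.95} = Φ⁻¹(0.95) = 1.6449

Step 2: Solve for σ:
124.73 = 117 + 1.6449 × σ
σ = (124.73 - 117) / 1.6449
σ = 7.73 / 1.6449
σ = 4.6995

Verification: μ + z × σ = 117 + 1.6449 × 4.6995 = 124.73 ✓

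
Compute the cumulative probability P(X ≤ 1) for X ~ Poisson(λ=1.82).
0.456913

We have X ~ Poisson(λ=1.82).

The CDF gives us P(X ≤ k).

Using the CDF:
P(X ≤ 1) = 0.456913

This means there's approximately a 45.7% chance that X is at most 1.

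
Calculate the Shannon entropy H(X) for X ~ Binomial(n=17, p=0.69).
2.0601 nats

We have X ~ Binomial(n=17, p=0.69).

The Shannon entropy measures the uncertainty or information content of the distribution.

For a Binomial distribution with n=17, p=0.69:
H(X) = 2.0601 nats

(In bits, this would be 2.9721 bits.)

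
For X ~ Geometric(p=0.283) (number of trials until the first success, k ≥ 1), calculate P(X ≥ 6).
0.189494

We have X ~ Geometric(p=0.283) (number of trials until the first success, k ≥ 1).

For discrete distributions, P(X ≥ 6) = 1 - P(X ≤ 5).

P(X ≤ 5) = 0.810506
P(X ≥ 6) = 1 - 0.810506 = 0.189494

So there's approximately a 18.9% chance that X is at least 6.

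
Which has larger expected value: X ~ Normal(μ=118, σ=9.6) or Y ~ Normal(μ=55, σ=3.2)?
X has larger mean (118.0000 > 55.0000)

Compute the expected value for each distribution:

X ~ Normal(μ=118, σ=9.6):
E[X] = 118.0000

Y ~ Normal(μ=55, σ=3.2):
E[Y] = 55.0000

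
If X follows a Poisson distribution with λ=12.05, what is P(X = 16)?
0.055198

We have X ~ Poisson(λ=12.05).

For a Poisson distribution, the PMF gives us the probability of each outcome.

Using the PMF formula:
P(X = 16) = 0.055198

Rounded to 4 decimal places: 0.0552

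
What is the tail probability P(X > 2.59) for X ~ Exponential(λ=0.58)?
0.222640

We have X ~ Exponential(λ=0.58).

P(X > 2.59) = 1 - P(X ≤ 2.59)
                = 1 - F(2.59)
                = 1 - 0.777360
                = 0.222640

So there's approximately a 22.3% chance that X exceeds 2.59.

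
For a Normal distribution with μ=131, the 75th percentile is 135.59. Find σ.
σ = 6.8051

For X ~ Normal(μ, σ), the p-th percentile satisfies x = μ + z_p × σ,
where z_p = Φ⁻¹(p) is the standard normal quantile.

Step 1: z_{0.75} = Φ⁻¹(0.75) = 0.6745

Step 2: Solve for σ:
135.59 = 131 + 0.6745 × σ
σ = (135.59 - 131) / 0.6745
σ = 4.59 / 0.6745
σ = 6.8051

Verification: μ + z × σ = 131 + 0.6745 × 6.8051 = 135.59 ✓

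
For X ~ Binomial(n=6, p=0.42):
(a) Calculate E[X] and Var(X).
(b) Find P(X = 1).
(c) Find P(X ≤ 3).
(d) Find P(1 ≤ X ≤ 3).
(a) E[X] = 2.5200, Var(X) = 1.4616
(b) P(X = 1) = 0.165402
(c) P(X ≤ 3) = 0.792014
(d) P(1 ≤ X ≤ 3) = 0.753946

We have X ~ Binomial(n=6, p=0.42).

(a) Moments:
E[X] = 2.5200
Var(X) = 1.4616
σ = √Var(X) = 1.2090

(b) Point probability using PMF:
P(X = 1) = 0.165402

(c) Cumulative probability using CDF:
P(X ≤ 3) = F(3) = 0.792014

(d) Range probability:
P(1 ≤ X ≤ 3) = P(X ≤ 3) - P(X ≤ 0)
                   = F(3) - F(0)
                   = 0.792014 - 0.038069
                   = 0.753946

This means approximately 75.4% of outcomes fall in the interval [1, 3].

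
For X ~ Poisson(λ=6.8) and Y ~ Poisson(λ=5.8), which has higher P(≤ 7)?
Y has higher probability (P(Y ≤ 7) = 0.7710 > P(X ≤ 7) = 0.6285)

Compute P(≤ 7) for each distribution:

X ~ Poisson(λ=6.8):
P(X ≤ 7) = 0.6285

Y ~ Poisson(λ=5.8):
P(Y ≤ 7) = 0.7710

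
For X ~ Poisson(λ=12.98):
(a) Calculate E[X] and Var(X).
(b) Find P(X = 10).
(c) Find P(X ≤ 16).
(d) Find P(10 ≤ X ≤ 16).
(a) E[X] = 12.9800, Var(X) = 12.9800
(b) P(X = 10) = 0.086266
(c) P(X ≤ 16) = 0.836928
(d) P(10 ≤ X ≤ 16) = 0.669791

We have X ~ Poisson(λ=12.98).

(a) Moments:
E[X] = 12.9800
Var(X) = 12.9800
σ = √Var(X) = 3.6028

(b) Point probability using PMF:
P(X = 10) = 0.086266

(c) Cumulative probability using CDF:
P(X ≤ 16) = F(16) = 0.836928

(d) Range probability:
P(10 ≤ X ≤ 16) = P(X ≤ 16) - P(X ≤ 9)
                   = F(16) - F(9)
                   = 0.836928 - 0.167137
                   = 0.669791

This means approximately 67.0% of outcomes fall in the interval [10, 16].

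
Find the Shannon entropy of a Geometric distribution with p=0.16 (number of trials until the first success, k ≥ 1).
2.7479 nats

We have X ~ Geometric(p=0.16) (number of trials until the first success, k ≥ 1).

The Shannon entropy measures the uncertainty or information content of the distribution.

For a Geometric distribution with p=0.16 (number of trials until the first success, k ≥ 1):
H(X) = 2.7479 nats

(In bits, this would be 3.9644 bits.)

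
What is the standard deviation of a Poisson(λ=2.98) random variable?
1.7263

We have X ~ Poisson(λ=2.98).

For a Poisson distribution with λ=2.98:
σ = √Var(X) = 1.7263

The standard deviation is the square root of the variance.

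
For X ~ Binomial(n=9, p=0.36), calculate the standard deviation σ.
1.4400

We have X ~ Binomial(n=9, p=0.36).

For a Binomial distribution with n=9, p=0.36:
σ = √Var(X) = 1.4400

The standard deviation is the square root of the variance.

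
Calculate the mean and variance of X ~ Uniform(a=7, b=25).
E[X] = 16.0000, Var(X) = 27.0000

We have X ~ Uniform(a=7, b=25).

For a Uniform distribution with a=7, b=25:

Expected value:
E[X] = 16.0000

Variance:
Var(X) = 27.0000

Standard deviation:
σ = √Var(X) = 5.1962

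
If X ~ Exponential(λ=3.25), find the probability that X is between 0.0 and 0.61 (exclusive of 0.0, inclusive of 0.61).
0.862276

We have X ~ Exponential(λ=3.25).

To find P(0.0 < X ≤ 0.61), we use:
P(0.0 < X ≤ 0.61) = P(X ≤ 0.61) - P(X ≤ 0.0)
                 = F(0.61) - F(0.0)
                 = 0.862276 - 0.000000
                 = 0.862276

So there's approximately a 86.2% chance that X falls in this range.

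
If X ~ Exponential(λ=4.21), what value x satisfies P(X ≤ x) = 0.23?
0.0621

We have X ~ Exponential(λ=4.21).

We want to find x such that P(X ≤ x) = 0.23.

This is the 23rd percentile, which means 23% of values fall below this point.

Using the inverse CDF (quantile function):
x = F⁻¹(0.23) = 0.0621

Verification: P(X ≤ 0.0621) = 0.23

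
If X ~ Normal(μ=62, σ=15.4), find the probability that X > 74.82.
0.202573

We have X ~ Normal(μ=62, σ=15.4).

P(X > 74.82) = 1 - P(X ≤ 74.82)
                = 1 - F(74.82)
                = 1 - 0.797427
                = 0.202573

So there's approximately a 20.3% chance that X exceeds 74.82.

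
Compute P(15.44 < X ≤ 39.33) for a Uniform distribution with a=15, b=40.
0.955600

We have X ~ Uniform(a=15, b=40).

To find P(15.44 < X ≤ 39.33), we use:
P(15.44 < X ≤ 39.33) = P(X ≤ 39.33) - P(X ≤ 15.44)
                 = F(39.33) - F(15.44)
                 = 0.973200 - 0.017600
                 = 0.955600

So there's approximately a 95.6% chance that X falls in this range.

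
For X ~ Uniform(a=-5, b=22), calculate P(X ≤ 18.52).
0.871111

We have X ~ Uniform(a=-5, b=22).

The CDF gives us P(X ≤ k).

Using the CDF:
P(X ≤ 18.52) = 0.871111

This means there's approximately a 87.1% chance that X is at most 18.52.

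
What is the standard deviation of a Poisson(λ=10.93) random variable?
3.3061

We have X ~ Poisson(λ=10.93).

For a Poisson distribution with λ=10.93:
σ = √Var(X) = 3.3061

The standard deviation is the square root of the variance.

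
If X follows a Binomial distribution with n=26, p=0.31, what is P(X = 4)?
0.039334

We have X ~ Binomial(n=26, p=0.31).

For a Binomial distribution, the PMF gives us the probability of each outcome.

Using the PMF formula:
P(X = 4) = 0.039334

Rounded to 4 decimal places: 0.0393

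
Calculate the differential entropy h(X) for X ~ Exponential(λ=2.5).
0.0837 nats

We have X ~ Exponential(λ=2.5).

The differential entropy measures the uncertainty or information content of the distribution.

For an Exponential distribution with λ=2.5:
h(X) = 0.0837 nats

(In bits, this would be 0.1208 bits.)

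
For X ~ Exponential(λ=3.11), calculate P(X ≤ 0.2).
0.463130

We have X ~ Exponential(λ=3.11).

The CDF gives us P(X ≤ k).

Using the CDF:
P(X ≤ 0.2) = 0.463130

This means there's approximately a 46.3% chance that X is at most 0.2.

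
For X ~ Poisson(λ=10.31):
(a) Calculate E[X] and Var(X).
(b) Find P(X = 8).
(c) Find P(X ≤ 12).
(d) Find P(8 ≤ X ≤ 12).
(a) E[X] = 10.3100, Var(X) = 10.3100
(b) P(X = 8) = 0.105432
(c) P(X ≤ 12) = 0.761303
(d) P(8 ≤ X ≤ 12) = 0.567719

We have X ~ Poisson(λ=10.31).

(a) Moments:
E[X] = 10.3100
Var(X) = 10.3100
σ = √Var(X) = 3.2109

(b) Point probability using PMF:
P(X = 8) = 0.105432

(c) Cumulative probability using CDF:
P(X ≤ 12) = F(12) = 0.761303

(d) Range probability:
P(8 ≤ X ≤ 12) = P(X ≤ 12) - P(X ≤ 7)
                   = F(12) - F(7)
                   = 0.761303 - 0.193584
                   = 0.567719

This means approximately 56.8% of outcomes fall in the interval [8, 12].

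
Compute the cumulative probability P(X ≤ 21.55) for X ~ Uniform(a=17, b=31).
0.325000

We have X ~ Uniform(a=17, b=31).

The CDF gives us P(X ≤ k).

Using the CDF:
P(X ≤ 21.55) = 0.325000

This means there's approximately a 32.5% chance that X is at most 21.55.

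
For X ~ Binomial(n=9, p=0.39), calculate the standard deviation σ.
1.4632

We have X ~ Binomial(n=9, p=0.39).

For a Binomial distribution with n=9, p=0.39:
σ = √Var(X) = 1.4632

The standard deviation is the square root of the variance.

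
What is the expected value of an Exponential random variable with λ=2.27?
0.4405

We have X ~ Exponential(λ=2.27).

For an Exponential distribution with λ=2.27:
E[X] = 0.4405

This is the expected (average) value of X.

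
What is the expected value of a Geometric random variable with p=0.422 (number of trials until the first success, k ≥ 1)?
2.3697

We have X ~ Geometric(p=0.422) (number of trials until the first success, k ≥ 1).

For a Geometric distribution with p=0.422 (number of trials until the first success, k ≥ 1):
E[X] = 2.3697

This is the expected (average) value of X.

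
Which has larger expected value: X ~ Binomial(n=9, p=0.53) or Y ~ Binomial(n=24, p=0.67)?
Y has larger mean (16.0800 > 4.7700)

Compute the expected value for each distribution:

X ~ Binomial(n=9, p=0.53):
E[X] = 4.7700

Y ~ Binomial(n=24, p=0.67):
E[Y] = 16.0800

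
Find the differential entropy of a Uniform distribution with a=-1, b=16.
2.8332 nats

We have X ~ Uniform(a=-1, b=16).

The differential entropy measures the uncertainty or information content of the distribution.

For a Uniform distribution with a=-1, b=16:
h(X) = 2.8332 nats

(In bits, this would be 4.0875 bits.)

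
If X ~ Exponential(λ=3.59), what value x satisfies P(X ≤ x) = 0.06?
0.0172

We have X ~ Exponential(λ=3.59).

We want to find x such that P(X ≤ x) = 0.06.

This is the 6th percentile, which means 6% of values fall below this point.

Using the inverse CDF (quantile function):
x = F⁻¹(0.06) = 0.0172

Verification: P(X ≤ 0.0172) = 0.06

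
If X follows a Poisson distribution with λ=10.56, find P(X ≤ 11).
0.631636

We have X ~ Poisson(λ=10.56).

The CDF gives us P(X ≤ k).

Using the CDF:
P(X ≤ 11) = 0.631636

This means there's approximately a 63.2% chance that X is at most 11.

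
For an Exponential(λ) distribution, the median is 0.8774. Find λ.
λ = 0.7900

For X ~ Exponential(λ), the CDF is F(x) = 1 - e^(-λx).
The median m satisfies F(m) = 0.5:
1 - e^(-λm) = 0.5
e^(-λm) = 0.5
λm = ln(2)
m = ln(2) / λ

Given m = 0.8774:
λ = ln(2) / 0.8774 = 0.693147 / 0.8774 = 0.7900

Verification: ln(2) / 0.7900 = 0.8774 ✓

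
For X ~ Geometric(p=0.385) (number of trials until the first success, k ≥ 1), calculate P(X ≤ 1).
0.385000

We have X ~ Geometric(p=0.385) (number of trials until the first success, k ≥ 1).

The CDF gives us P(X ≤ k).

Using the CDF:
P(X ≤ 1) = 0.385000

This means there's approximately a 38.5% chance that X is at most 1.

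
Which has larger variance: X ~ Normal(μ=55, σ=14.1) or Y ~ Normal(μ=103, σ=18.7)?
Y has larger variance (349.6900 > 198.8100)

Compute the variance for each distribution:

X ~ Normal(μ=55, σ=14.1):
Var(X) = 198.8100

Y ~ Normal(μ=103, σ=18.7):
Var(Y) = 349.6900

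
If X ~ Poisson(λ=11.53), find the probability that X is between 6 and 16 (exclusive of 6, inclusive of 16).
0.862934

We have X ~ Poisson(λ=11.53).

To find P(6 < X ≤ 16), we use:
P(6 < X ≤ 16) = P(X ≤ 16) - P(X ≤ 6)
                 = F(16) - F(6)
                 = 0.922234 - 0.059300
                 = 0.862934

So there's approximately a 86.3% chance that X falls in this range.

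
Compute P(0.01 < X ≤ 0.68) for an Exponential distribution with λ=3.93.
0.892376

We have X ~ Exponential(λ=3.93).

To find P(0.01 < X ≤ 0.68), we use:
P(0.01 < X ≤ 0.68) = P(X ≤ 0.68) - P(X ≤ 0.01)
                 = F(0.68) - F(0.01)
                 = 0.930914 - 0.038538
                 = 0.892376

So there's approximately a 89.2% chance that X falls in this range.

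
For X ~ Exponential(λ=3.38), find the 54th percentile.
0.2297

We have X ~ Exponential(λ=3.38).

We want to find x such that P(X ≤ x) = 0.54.

This is the 54th percentile, which means 54% of values fall below this point.

Using the inverse CDF (quantile function):
x = F⁻¹(0.54) = 0.2297

Verification: P(X ≤ 0.2297) = 0.54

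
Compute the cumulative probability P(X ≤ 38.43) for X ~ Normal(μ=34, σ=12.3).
0.640637

We have X ~ Normal(μ=34, σ=12.3).

The CDF gives us P(X ≤ k).

Using the CDF:
P(X ≤ 38.43) = 0.640637

This means there's approximately a 64.1% chance that X is at most 38.43.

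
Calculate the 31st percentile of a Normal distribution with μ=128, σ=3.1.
126.4629

We have X ~ Normal(μ=128, σ=3.1).

We want to find x such that P(X ≤ x) = 0.31.

This is the 31st percentile, which means 31% of values fall below this point.

Using the inverse CDF (quantile function):
x = F⁻¹(0.31) = 126.4629

Verification: P(X ≤ 126.4629) = 0.31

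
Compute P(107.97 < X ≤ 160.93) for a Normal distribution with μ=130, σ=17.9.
0.848787

We have X ~ Normal(μ=130, σ=17.9).

To find P(107.97 < X ≤ 160.93), we use:
P(107.97 < X ≤ 160.93) = P(X ≤ 160.93) - P(X ≤ 107.97)
                 = F(160.93) - F(107.97)
                 = 0.958000 - 0.109213
                 = 0.848787

So there's approximately a 84.9% chance that X falls in this range.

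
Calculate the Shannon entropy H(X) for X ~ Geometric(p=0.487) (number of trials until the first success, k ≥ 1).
1.4226 nats

We have X ~ Geometric(p=0.487) (number of trials until the first success, k ≥ 1).

The Shannon entropy measures the uncertainty or information content of the distribution.

For a Geometric distribution with p=0.487 (number of trials until the first success, k ≥ 1):
H(X) = 1.4226 nats

(In bits, this would be 2.0524 bits.)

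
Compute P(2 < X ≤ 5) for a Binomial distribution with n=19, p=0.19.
0.593026

We have X ~ Binomial(n=19, p=0.19).

To find P(2 < X ≤ 5), we use:
P(2 < X ≤ 5) = P(X ≤ 5) - P(X ≤ 2)
                 = F(5) - F(2)
                 = 0.864293 - 0.271267
                 = 0.593026

So there's approximately a 59.3% chance that X falls in this range.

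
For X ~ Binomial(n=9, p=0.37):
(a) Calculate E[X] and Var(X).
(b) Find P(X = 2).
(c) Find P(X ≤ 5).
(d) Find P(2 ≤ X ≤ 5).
(a) E[X] = 3.3300, Var(X) = 2.0979
(b) P(X = 2) = 0.194129
(c) P(X ≤ 5) = 0.930424
(d) P(2 ≤ X ≤ 5) = 0.832154

We have X ~ Binomial(n=9, p=0.37).

(a) Moments:
E[X] = 3.3300
Var(X) = 2.0979
σ = √Var(X) = 1.4484

(b) Point probability using PMF:
P(X = 2) = 0.194129

(c) Cumulative probability using CDF:
P(X ≤ 5) = F(5) = 0.930424

(d) Range probability:
P(2 ≤ X ≤ 5) = P(X ≤ 5) - P(X ≤ 1)
                   = F(5) - F(1)
                   = 0.930424 - 0.098270
                   = 0.832154

This means approximately 83.2% of outcomes fall in the interval [2, 5].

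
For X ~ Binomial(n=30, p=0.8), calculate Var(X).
4.8000

We have X ~ Binomial(n=30, p=0.8).

For a Binomial distribution with n=30, p=0.8:
Var(X) = 4.8000

The variance measures the spread of the distribution around the mean.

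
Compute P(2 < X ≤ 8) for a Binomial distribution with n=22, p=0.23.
0.863578

We have X ~ Binomial(n=22, p=0.23).

To find P(2 < X ≤ 8), we use:
P(2 < X ≤ 8) = P(X ≤ 8) - P(X ≤ 2)
                 = F(8) - F(2)
                 = 0.953273 - 0.089694
                 = 0.863578

So there's approximately a 86.4% chance that X falls in this range.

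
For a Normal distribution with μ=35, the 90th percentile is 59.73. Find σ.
σ = 19.2969

For X ~ Normal(μ, σ), the p-th percentile satisfies x = μ + z_p × σ,
where z_p = Φ⁻¹(p) is the standard normal quantile.

Step 1: z_{0.9} = Φ⁻¹(0.9) = 1.2816

Step 2: Solve for σ:
59.73 = 35 + 1.2816 × σ
σ = (59.73 - 35) / 1.2816
σ = 24.73 / 1.2816
σ = 19.2969

Verification: μ + z × σ = 35 + 1.2816 × 19.2969 = 59.73 ✓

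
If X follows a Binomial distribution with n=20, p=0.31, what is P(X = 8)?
0.125127

We have X ~ Binomial(n=20, p=0.31).

For a Binomial distribution, the PMF gives us the probability of each outcome.

Using the PMF formula:
P(X = 8) = 0.125127

Rounded to 4 decimal places: 0.1251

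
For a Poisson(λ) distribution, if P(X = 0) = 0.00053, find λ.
λ = 7.5426

For a Poisson(λ) distribution, the PMF at 0 is:
P(X = 0) = λ^0 e^(-λ) / 0! = e^(-λ)

Given P(X = 0) = 0.00053:
e^(-λ) = 0.00053
-λ = ln(0.00053)
λ = -ln(0.00053) = 7.5426

Verification: e^(-7.5426) = 0.00053 ✓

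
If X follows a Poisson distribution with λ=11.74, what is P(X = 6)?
0.028977

We have X ~ Poisson(λ=11.74).

For a Poisson distribution, the PMF gives us the probability of each outcome.

Using the PMF formula:
P(X = 6) = 0.028977

Rounded to 4 decimal places: 0.0290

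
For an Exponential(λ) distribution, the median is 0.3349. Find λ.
λ = 2.0697

For X ~ Exponential(λ), the CDF is F(x) = 1 - e^(-λx).
The median m satisfies F(m) = 0.5:
1 - e^(-λm) = 0.5
e^(-λm) = 0.5
λm = ln(2)
m = ln(2) / λ

Given m = 0.3349:
λ = ln(2) / 0.3349 = 0.693147 / 0.3349 = 2.0697

Verification: ln(2) / 2.0697 = 0.3349 ✓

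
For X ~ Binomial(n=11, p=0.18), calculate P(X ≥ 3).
0.316447

We have X ~ Binomial(n=11, p=0.18).

For discrete distributions, P(X ≥ 3) = 1 - P(X ≤ 2).

P(X ≤ 2) = 0.683553
P(X ≥ 3) = 1 - 0.683553 = 0.316447

So there's approximately a 31.6% chance that X is at least 3.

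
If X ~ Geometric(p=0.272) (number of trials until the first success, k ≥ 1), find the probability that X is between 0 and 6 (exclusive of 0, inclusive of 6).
0.851136

We have X ~ Geometric(p=0.272) (number of trials until the first success, k ≥ 1).

To find P(0 < X ≤ 6), we use:
P(0 < X ≤ 6) = P(X ≤ 6) - P(X ≤ 0)
                 = F(6) - F(0)
                 = 0.851136 - 0.000000
                 = 0.851136

So there's approximately a 85.1% chance that X falls in this range.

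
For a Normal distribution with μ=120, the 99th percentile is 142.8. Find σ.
σ = 9.8008

For X ~ Normal(μ, σ), the p-th percentile satisfies x = μ + z_p × σ,
where z_p = Φ⁻¹(p) is the standard normal quantile.

Step 1: z_{0.99} = Φ⁻¹(0.99) = 2.3263

Step 2: Solve for σ:
142.8 = 120 + 2.3263 × σ
σ = (142.8 - 120) / 2.3263
σ = 22.80 / 2.3263
σ = 9.8008

Verification: μ + z × σ = 120 + 2.3263 × 9.8008 = 142.80 ✓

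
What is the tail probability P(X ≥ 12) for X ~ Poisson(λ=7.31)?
0.068613

We have X ~ Poisson(λ=7.31).

For discrete distributions, P(X ≥ 12) = 1 - P(X ≤ 11).

P(X ≤ 11) = 0.931387
P(X ≥ 12) = 1 - 0.931387 = 0.068613

So there's approximately a 6.9% chance that X is at least 12.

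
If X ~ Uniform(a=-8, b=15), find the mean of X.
3.5000

We have X ~ Uniform(a=-8, b=15).

For a Uniform distribution with a=-8, b=15:
E[X] = 3.5000

This is the expected (average) value of X.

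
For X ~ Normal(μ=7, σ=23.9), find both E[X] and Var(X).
E[X] = 7.0000, Var(X) = 571.2100

We have X ~ Normal(μ=7, σ=23.9).

For a Normal distribution with μ=7, σ=23.9:

Expected value:
E[X] = 7.0000

Variance:
Var(X) = 571.2100

Standard deviation:
σ = √Var(X) = 23.9000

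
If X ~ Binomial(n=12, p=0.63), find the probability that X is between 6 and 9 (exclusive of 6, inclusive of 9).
0.620765

We have X ~ Binomial(n=12, p=0.63).

To find P(6 < X ≤ 9), we use:
P(6 < X ≤ 9) = P(X ≤ 9) - P(X ≤ 6)
                 = F(9) - F(6)
                 = 0.879548 - 0.258783
                 = 0.620765

So there's approximately a 62.1% chance that X falls in this range.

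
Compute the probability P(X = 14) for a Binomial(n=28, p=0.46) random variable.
0.136599

We have X ~ Binomial(n=28, p=0.46).

For a Binomial distribution, the PMF gives us the probability of each outcome.

Using the PMF formula:
P(X = 14) = 0.136599

Rounded to 4 decimal places: 0.1366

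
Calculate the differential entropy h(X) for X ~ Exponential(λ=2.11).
0.2533 nats

We have X ~ Exponential(λ=2.11).

The differential entropy measures the uncertainty or information content of the distribution.

For an Exponential distribution with λ=2.11:
h(X) = 0.2533 nats

(In bits, this would be 0.3655 bits.)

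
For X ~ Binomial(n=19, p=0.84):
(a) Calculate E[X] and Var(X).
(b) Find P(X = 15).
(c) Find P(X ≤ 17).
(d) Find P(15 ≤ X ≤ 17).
(a) E[X] = 15.9600, Var(X) = 2.5536
(b) P(X = 15) = 0.185803
(c) P(X ≤ 17) = 0.831787
(d) P(15 ≤ X ≤ 17) = 0.655605

We have X ~ Binomial(n=19, p=0.84).

(a) Moments:
E[X] = 15.9600
Var(X) = 2.5536
σ = √Var(X) = 1.5980

(b) Point probability using PMF:
P(X = 15) = 0.185803

(c) Cumulative probability using CDF:
P(X ≤ 17) = F(17) = 0.831787

(d) Range probability:
P(15 ≤ X ≤ 17) = P(X ≤ 17) - P(X ≤ 14)
                   = F(17) - F(14)
                   = 0.831787 - 0.176182
                   = 0.655605

This means approximately 65.6% of outcomes fall in the interval [15, 17].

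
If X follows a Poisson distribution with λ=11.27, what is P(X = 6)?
0.036284

We have X ~ Poisson(λ=11.27).

For a Poisson distribution, the PMF gives us the probability of each outcome.

Using the PMF formula:
P(X = 6) = 0.036284

Rounded to 4 decimal places: 0.0363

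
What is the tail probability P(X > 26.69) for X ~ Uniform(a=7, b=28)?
0.062381

We have X ~ Uniform(a=7, b=28).

P(X > 26.69) = 1 - P(X ≤ 26.69)
                = 1 - F(26.69)
                = 1 - 0.937619
                = 0.062381

So there's approximately a 6.2% chance that X exceeds 26.69.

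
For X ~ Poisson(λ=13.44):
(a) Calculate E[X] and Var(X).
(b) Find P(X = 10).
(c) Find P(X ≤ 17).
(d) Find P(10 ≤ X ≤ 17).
(a) E[X] = 13.4400, Var(X) = 13.4400
(b) P(X = 10) = 0.077146
(c) P(X ≤ 17) = 0.864649
(d) P(10 ≤ X ≤ 17) = 0.725975

We have X ~ Poisson(λ=13.44).

(a) Moments:
E[X] = 13.4400
Var(X) = 13.4400
σ = √Var(X) = 3.6661

(b) Point probability using PMF:
P(X = 10) = 0.077146

(c) Cumulative probability using CDF:
P(X ≤ 17) = F(17) = 0.864649

(d) Range probability:
P(10 ≤ X ≤ 17) = P(X ≤ 17) - P(X ≤ 9)
                   = F(17) - F(9)
                   = 0.864649 - 0.138674
                   = 0.725975

This means approximately 72.6% of outcomes fall in the interval [10, 17].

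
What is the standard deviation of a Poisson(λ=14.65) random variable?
3.8275

We have X ~ Poisson(λ=14.65).

For a Poisson distribution with λ=14.65:
σ = √Var(X) = 3.8275

The standard deviation is the square root of the variance.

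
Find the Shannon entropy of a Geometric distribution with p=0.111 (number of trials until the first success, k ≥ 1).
3.1405 nats

We have X ~ Geometric(p=0.111) (number of trials until the first success, k ≥ 1).

The Shannon entropy measures the uncertainty or information content of the distribution.

For a Geometric distribution with p=0.111 (number of trials until the first success, k ≥ 1):
H(X) = 3.1405 nats

(In bits, this would be 4.5309 bits.)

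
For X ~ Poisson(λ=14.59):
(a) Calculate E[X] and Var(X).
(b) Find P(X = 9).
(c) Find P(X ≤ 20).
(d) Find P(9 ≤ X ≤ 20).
(a) E[X] = 14.5900, Var(X) = 14.5900
(b) P(X = 9) = 0.038052
(c) P(X ≤ 20) = 0.933013
(d) P(9 ≤ X ≤ 20) = 0.886789

We have X ~ Poisson(λ=14.59).

(a) Moments:
E[X] = 14.5900
Var(X) = 14.5900
σ = √Var(X) = 3.8197

(b) Point probability using PMF:
P(X = 9) = 0.038052

(c) Cumulative probability using CDF:
P(X ≤ 20) = F(20) = 0.933013

(d) Range probability:
P(9 ≤ X ≤ 20) = P(X ≤ 20) - P(X ≤ 8)
                   = F(20) - F(8)
                   = 0.933013 - 0.046223
                   = 0.886789

This means approximately 88.7% of outcomes fall in the interval [9, 20].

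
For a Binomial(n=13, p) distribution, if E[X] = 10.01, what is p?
p = 0.77

For a Binomial(n, p) distribution:
E[X] = n × p

Given n = 13 and E[X] = 10.01:
10.01 = 13 × p
p = 10.01 / 13 = 0.77

Verification: Binomial(13, 0.77) has E[X] = 10.01 ✓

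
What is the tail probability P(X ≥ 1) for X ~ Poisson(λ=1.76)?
0.827955

We have X ~ Poisson(λ=1.76).

For discrete distributions, P(X ≥ 1) = 1 - P(X ≤ 0).

P(X ≤ 0) = 0.172045
P(X ≥ 1) = 1 - 0.172045 = 0.827955

So there's approximately a 82.8% chance that X is at least 1.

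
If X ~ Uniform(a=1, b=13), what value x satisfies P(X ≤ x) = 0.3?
4.6000

We have X ~ Uniform(a=1, b=13).

We want to find x such that P(X ≤ x) = 0.3.

This is the 30th percentile, which means 30% of values fall below this point.

Using the inverse CDF (quantile function):
x = F⁻¹(0.3) = 4.6000

Verification: P(X ≤ 4.6000) = 0.3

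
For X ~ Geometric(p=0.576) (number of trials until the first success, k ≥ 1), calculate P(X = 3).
0.103551

We have X ~ Geometric(p=0.576) (number of trials until the first success, k ≥ 1).

For a Geometric distribution, the PMF gives us the probability of each outcome.

Using the PMF formula:
P(X = 3) = 0.103551

Rounded to 4 decimal places: 0.1036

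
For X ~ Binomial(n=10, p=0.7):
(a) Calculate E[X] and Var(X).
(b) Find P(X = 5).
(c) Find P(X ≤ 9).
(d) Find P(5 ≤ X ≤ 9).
(a) E[X] = 7.0000, Var(X) = 2.1000
(b) P(X = 5) = 0.102919
(c) P(X ≤ 9) = 0.971752
(d) P(5 ≤ X ≤ 9) = 0.924403

We have X ~ Binomial(n=10, p=0.7).

(a) Moments:
E[X] = 7.0000
Var(X) = 2.1000
σ = √Var(X) = 1.4491

(b) Point probability using PMF:
P(X = 5) = 0.102919

(c) Cumulative probability using CDF:
P(X ≤ 9) = F(9) = 0.971752

(d) Range probability:
P(5 ≤ X ≤ 9) = P(X ≤ 9) - P(X ≤ 4)
                   = F(9) - F(4)
                   = 0.971752 - 0.047349
                   = 0.924403

This means approximately 92.4% of outcomes fall in the interval [5, 9].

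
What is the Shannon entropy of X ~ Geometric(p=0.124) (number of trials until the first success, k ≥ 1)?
3.0227 nats

We have X ~ Geometric(p=0.124) (number of trials until the first success, k ≥ 1).

The Shannon entropy measures the uncertainty or information content of the distribution.

For a Geometric distribution with p=0.124 (number of trials until the first success, k ≥ 1):
H(X) = 3.0227 nats

(In bits, this would be 4.3609 bits.)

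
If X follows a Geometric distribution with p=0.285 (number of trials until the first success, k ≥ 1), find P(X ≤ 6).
0.866391

We have X ~ Geometric(p=0.285) (number of trials until the first success, k ≥ 1).

The CDF gives us P(X ≤ k).

Using the CDF:
P(X ≤ 6) = 0.866391

This means there's approximately a 86.6% chance that X is at most 6.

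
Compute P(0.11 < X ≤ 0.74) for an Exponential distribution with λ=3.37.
0.607655

We have X ~ Exponential(λ=3.37).

To find P(0.11 < X ≤ 0.74), we use:
P(0.11 < X ≤ 0.74) = P(X ≤ 0.74) - P(X ≤ 0.11)
                 = F(0.74) - F(0.11)
                 = 0.917404 - 0.309749
                 = 0.607655

So there's approximately a 60.8% chance that X falls in this range.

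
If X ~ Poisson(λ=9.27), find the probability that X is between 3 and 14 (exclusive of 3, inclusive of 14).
0.931597

We have X ~ Poisson(λ=9.27).

To find P(3 < X ≤ 14), we use:
P(3 < X ≤ 14) = P(X ≤ 14) - P(X ≤ 3)
                 = F(14) - F(3)
                 = 0.949120 - 0.017523
                 = 0.931597

So there's approximately a 93.2% chance that X falls in this range.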